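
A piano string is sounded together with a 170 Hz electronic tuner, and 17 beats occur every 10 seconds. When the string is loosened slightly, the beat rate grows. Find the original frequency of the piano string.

Beat frequency = 17/10 = 1.7 Hz.
|f − 170| = 1.7, so the piano string was at either 168.3 Hz or 171.7 Hz.
Reducing tension lowers a string's frequency; the adjustment lowers the piano string's frequency.
The beat rate rose, so the adjustment moved the piano string further from 170 Hz — it was already below the reference.

168.3 Hz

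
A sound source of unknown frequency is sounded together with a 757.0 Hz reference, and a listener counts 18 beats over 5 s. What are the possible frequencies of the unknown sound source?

753.4 Hz or 760.6 Hz

Beat frequency = 18/5 = 3.6 Hz.
|f − 757.0| = 3.6, so f = 757.0 ± 3.6.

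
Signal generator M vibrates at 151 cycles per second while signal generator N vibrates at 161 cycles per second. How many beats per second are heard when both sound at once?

10 Hz

Beats arise from superposition of two nearby frequencies; the beat rate is |f₁ − f₂|.
|151 − 161| = 10 Hz.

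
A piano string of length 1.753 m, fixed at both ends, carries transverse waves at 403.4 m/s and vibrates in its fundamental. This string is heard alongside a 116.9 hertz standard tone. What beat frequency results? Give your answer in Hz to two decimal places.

1.84 Hz

For a string fixed at both ends, f_n = n·v/(2L) = 1·403.4/(2·1.753) = 115.0599 Hz.
f_beat = |115.0599 − 116.9| = 1.84 Hz.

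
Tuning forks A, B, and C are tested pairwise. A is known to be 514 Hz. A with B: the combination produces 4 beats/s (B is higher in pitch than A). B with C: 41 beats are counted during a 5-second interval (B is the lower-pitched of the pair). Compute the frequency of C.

526.2 Hz

B is above A, so f_B = 514 + 4 = 518 Hz.
B–C: Beat frequency = 41/5 = 8.2 Hz.
C is above B, so f_C = 518 + 8.2 = 526.2 Hz.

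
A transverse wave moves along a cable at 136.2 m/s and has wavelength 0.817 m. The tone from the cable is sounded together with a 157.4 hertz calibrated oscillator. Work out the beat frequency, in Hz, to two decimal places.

Source frequency f = v/λ = 136.2/0.817 = 166.7075 Hz.
f_beat = |166.7075 − 157.4| = 9.31 Hz.

9.31 Hz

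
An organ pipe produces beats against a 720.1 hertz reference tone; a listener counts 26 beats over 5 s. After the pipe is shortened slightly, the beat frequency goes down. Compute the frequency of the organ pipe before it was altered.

Beat frequency = 26/5 = 5.2 Hz.
|f − 720.1| = 5.2, so the organ pipe was at either 714.9 Hz or 725.3 Hz.
A shorter pipe has a higher fundamental; the adjustment raises the organ pipe's frequency.
The beat rate fell, so the adjustment moved the organ pipe toward 720.1 Hz — it must have started below the reference.

714.9 Hz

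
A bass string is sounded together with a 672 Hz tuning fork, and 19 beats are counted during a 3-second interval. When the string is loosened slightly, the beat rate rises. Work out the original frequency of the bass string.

665.6667 Hz

Beat frequency = 19/3 = 6.3333 Hz.
|f − 672| = 6.3333, so the bass string was at either 665.6667 Hz or 678.3333 Hz.
Reducing tension lowers a string's frequency; the adjustment lowers the bass string's frequency.
The beat rate rose, so the adjustment moved the bass string further from 672 Hz — it was already below the reference.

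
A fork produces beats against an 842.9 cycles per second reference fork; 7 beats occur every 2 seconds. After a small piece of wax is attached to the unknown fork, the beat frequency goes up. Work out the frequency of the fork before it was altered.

839.4 Hz

Beat frequency = 7/2 = 3.5 Hz.
|f − 842.9| = 3.5, so the fork was at either 839.4 Hz or 846.4 Hz.
Loading a fork with wax lowers its frequency; the adjustment lowers the fork's frequency.
The beat rate rose, so the adjustment moved the fork further from 842.9 Hz — it was already below the reference.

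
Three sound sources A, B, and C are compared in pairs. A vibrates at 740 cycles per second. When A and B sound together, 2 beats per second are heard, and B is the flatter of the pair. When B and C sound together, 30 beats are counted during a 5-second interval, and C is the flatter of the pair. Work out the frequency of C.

B is below A, so f_B = 740 − 2 = 738 Hz.
B–C: Beat frequency = 30/5 = 6 Hz.
C is below B, so f_C = 738 − 6 = 732 Hz.

732 Hz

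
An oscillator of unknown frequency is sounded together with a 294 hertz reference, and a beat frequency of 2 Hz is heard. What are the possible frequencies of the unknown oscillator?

|f − 294| = 2, so f = 294 ± 2.

292 Hz or 296 Hz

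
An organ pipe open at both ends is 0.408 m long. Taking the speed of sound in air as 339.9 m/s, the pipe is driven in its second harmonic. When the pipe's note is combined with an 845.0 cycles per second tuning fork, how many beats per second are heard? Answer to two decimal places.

Open pipe: f_n = n·v/(2L) = 2·339.9/(2·0.408) = 833.0882 Hz.
f_beat = |833.0882 − 845.0| = 11.91 Hz.

11.91 Hz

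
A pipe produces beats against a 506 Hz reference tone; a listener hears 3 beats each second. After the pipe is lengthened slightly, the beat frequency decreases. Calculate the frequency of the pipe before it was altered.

509 Hz

|f − 506| = 3, so the pipe was at either 503 Hz or 509 Hz.
A longer pipe has a lower fundamental; the adjustment lowers the pipe's frequency.
The beat rate fell, so the adjustment moved the pipe toward 506 Hz — it must have started above the reference.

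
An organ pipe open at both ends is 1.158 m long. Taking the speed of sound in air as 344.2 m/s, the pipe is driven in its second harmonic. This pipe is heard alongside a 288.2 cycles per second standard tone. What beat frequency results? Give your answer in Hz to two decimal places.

Open pipe: f_n = n·v/(2L) = 2·344.2/(2·1.158) = 297.2366 Hz.
f_beat = |297.2366 − 288.2| = 9.04 Hz.

9.04 Hz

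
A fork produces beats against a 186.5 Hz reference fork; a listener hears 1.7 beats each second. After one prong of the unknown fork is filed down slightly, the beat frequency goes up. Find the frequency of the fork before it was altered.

188.2 Hz

|f − 186.5| = 1.7, so the fork was at either 184.8 Hz or 188.2 Hz.
Filing a prong removes mass and raises the fork's frequency; the adjustment raises the fork's frequency.
The beat rate rose, so the adjustment moved the fork further from 186.5 Hz — it was already above the reference.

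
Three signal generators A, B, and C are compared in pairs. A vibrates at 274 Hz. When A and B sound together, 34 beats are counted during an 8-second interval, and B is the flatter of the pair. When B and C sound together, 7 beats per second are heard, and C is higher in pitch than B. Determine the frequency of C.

A–B: Beat frequency = 34/8 = 4.25 Hz.
B is below A, so f_B = 274 − 4.25 = 269.75 Hz.
C is above B, so f_C = 269.75 + 7 = 276.75 Hz.

276.75 Hz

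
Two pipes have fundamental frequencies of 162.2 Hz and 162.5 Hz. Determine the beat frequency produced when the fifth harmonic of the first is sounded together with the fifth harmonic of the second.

Fifth harmonic of the first: 5·162.2 = 811.0 Hz.
Fifth harmonic of the second: 5·162.5 = 812.5 Hz.
f_beat = |811.0 − 812.5| = 1.5 Hz.

1.5 Hz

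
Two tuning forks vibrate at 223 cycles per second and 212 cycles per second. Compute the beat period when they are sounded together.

0.091 s

f_beat = |223 − 212| = 11 Hz.
Beat period T = 1 / f_beat = 1 / 11 s.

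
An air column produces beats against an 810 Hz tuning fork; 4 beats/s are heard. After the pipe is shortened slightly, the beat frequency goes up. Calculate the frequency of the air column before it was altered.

814 Hz

|f − 810| = 4, so the air column was at either 806 Hz or 814 Hz.
A shorter pipe has a higher fundamental; the adjustment raises the air column's frequency.
The beat rate rose, so the adjustment moved the air column further from 810 Hz — it was already above the reference.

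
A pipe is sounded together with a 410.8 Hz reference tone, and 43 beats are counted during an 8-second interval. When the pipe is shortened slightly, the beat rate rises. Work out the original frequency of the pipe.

416.175 Hz

Beat frequency = 43/8 = 5.375 Hz.
|f − 410.8| = 5.375, so the pipe was at either 405.425 Hz or 416.175 Hz.
A shorter pipe has a higher fundamental; the adjustment raises the pipe's frequency.
The beat rate rose, so the adjustment moved the pipe further from 410.8 Hz — it was already above the reference.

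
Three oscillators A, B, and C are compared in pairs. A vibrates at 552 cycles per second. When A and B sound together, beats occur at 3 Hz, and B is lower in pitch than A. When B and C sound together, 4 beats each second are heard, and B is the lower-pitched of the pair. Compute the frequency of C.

B is below A, so f_B = 552 − 3 = 549 Hz.
C is above B, so f_C = 549 + 4 = 553 Hz.

553 Hz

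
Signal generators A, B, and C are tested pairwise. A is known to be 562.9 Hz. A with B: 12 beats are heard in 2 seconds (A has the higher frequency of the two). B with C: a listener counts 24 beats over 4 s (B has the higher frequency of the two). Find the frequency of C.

A–B: Beat frequency = 12/2 = 6 Hz.
B is below A, so f_B = 562.9 − 6 = 556.9 Hz.
B–C: Beat frequency = 24/4 = 6 Hz.
C is below B, so f_C = 556.9 − 6 = 550.9 Hz.

550.9 Hz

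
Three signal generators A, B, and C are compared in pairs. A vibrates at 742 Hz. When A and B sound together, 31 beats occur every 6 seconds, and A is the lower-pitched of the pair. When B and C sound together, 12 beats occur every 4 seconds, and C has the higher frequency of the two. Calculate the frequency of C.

A–B: Beat frequency = 31/6 = 5.1667 Hz.
B is above A, so f_B = 742 + 5.1667 = 747.1667 Hz.
B–C: Beat frequency = 12/4 = 3 Hz.
C is above B, so f_C = 747.1667 + 3 = 750.1667 Hz.

750.1667 Hz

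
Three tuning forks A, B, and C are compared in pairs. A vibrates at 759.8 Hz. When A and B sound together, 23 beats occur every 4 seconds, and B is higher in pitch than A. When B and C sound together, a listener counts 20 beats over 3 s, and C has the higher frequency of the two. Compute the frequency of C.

A–B: Beat frequency = 23/4 = 5.75 Hz.
B is above A, so f_B = 759.8 + 5.75 = 765.55 Hz.
B–C: Beat frequency = 20/3 = 6.6667 Hz.
C is above B, so f_C = 765.55 + 6.6667 = 772.2167 Hz.

772.2167 Hz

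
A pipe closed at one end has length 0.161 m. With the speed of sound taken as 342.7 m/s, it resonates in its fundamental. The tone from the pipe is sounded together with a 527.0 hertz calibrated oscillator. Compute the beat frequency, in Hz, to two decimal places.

Closed pipe (odd harmonics): f_n = n·v/(4L) = 1·342.7/(4·0.161) = 532.1429 Hz.
f_beat = |532.1429 − 527.0| = 5.14 Hz.

5.14 Hz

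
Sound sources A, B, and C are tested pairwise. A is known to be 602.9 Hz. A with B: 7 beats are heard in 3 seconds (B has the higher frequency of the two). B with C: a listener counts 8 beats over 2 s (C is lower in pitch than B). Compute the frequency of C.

601.2333 Hz

A–B: Beat frequency = 7/3 = 2.3333 Hz.
B is above A, so f_B = 602.9 + 2.3333 = 605.2333 Hz.
B–C: Beat frequency = 8/2 = 4 Hz.
C is below B, so f_C = 605.2333 − 4 = 601.2333 Hz.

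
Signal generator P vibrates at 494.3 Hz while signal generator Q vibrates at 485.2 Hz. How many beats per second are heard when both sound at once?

9.1 Hz

Beats arise from superposition of two nearby frequencies; the beat rate is |f₁ − f₂|.
|494.3 − 485.2| = 9.1 Hz.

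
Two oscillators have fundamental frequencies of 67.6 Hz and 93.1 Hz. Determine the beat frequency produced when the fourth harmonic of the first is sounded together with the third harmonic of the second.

8.9 Hz

Fourth harmonic of the first: 4·67.6 = 270.4 Hz.
Third harmonic of the second: 3·93.1 = 279.3 Hz.
f_beat = |270.4 − 279.3| = 8.9 Hz.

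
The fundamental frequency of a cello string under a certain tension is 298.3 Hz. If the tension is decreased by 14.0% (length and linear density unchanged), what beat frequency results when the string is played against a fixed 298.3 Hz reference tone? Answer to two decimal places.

21.67 Hz

For a string, f ∝ √T, so the new frequency is 298.3·√0.860 = 276.6320 Hz.
f_beat = |276.6320 − 298.3| = 21.67 Hz.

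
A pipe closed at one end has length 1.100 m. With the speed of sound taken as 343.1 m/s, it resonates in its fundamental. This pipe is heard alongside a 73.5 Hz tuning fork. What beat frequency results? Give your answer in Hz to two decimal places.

Closed pipe (odd harmonics): f_n = n·v/(4L) = 1·343.1/(4·1.100) = 77.9773 Hz.
f_beat = |77.9773 − 73.5| = 4.48 Hz.

4.48 Hz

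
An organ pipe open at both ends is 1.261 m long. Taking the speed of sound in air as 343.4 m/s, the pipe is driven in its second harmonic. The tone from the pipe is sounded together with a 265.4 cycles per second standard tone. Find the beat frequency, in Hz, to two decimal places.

Open pipe: f_n = n·v/(2L) = 2·343.4/(2·1.261) = 272.3236 Hz.
f_beat = |272.3236 − 265.4| = 6.92 Hz.

6.92 Hz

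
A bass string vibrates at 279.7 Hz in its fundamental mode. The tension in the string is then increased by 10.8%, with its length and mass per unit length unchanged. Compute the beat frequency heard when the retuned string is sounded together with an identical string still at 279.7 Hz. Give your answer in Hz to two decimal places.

14.72 Hz

For a string, f ∝ √T, so the new frequency is 279.7·√1.108 = 294.4166 Hz.
f_beat = |294.4166 − 279.7| = 14.72 Hz.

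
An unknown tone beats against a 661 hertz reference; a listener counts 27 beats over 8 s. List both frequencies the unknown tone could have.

Beat frequency = 27/8 = 3.375 Hz.
|f − 661| = 3.375, so f = 661 ± 3.375.

657.625 Hz or 664.375 Hz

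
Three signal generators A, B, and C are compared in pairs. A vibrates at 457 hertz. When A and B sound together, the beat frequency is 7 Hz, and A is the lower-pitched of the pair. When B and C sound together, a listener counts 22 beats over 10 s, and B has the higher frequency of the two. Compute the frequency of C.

461.8 Hz

B is above A, so f_B = 457 + 7 = 464 Hz.
B–C: Beat frequency = 22/10 = 2.2 Hz.
C is below B, so f_C = 464 − 2.2 = 461.8 Hz.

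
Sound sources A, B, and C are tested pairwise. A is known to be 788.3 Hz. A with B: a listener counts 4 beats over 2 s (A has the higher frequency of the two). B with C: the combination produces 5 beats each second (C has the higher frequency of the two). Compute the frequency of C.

791.3 Hz

A–B: Beat frequency = 4/2 = 2 Hz.
B is below A, so f_B = 788.3 − 2 = 786.3 Hz.
C is above B, so f_C = 786.3 + 5 = 791.3 Hz.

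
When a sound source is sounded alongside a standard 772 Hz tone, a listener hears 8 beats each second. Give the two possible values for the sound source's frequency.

764 Hz or 780 Hz

|f − 772| = 8, so f = 772 ± 8.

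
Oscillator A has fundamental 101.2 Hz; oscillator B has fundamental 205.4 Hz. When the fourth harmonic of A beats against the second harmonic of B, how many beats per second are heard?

Fourth harmonic of the first: 4·101.2 = 404.8 Hz.
Second harmonic of the second: 2·205.4 = 410.8 Hz.
f_beat = |404.8 − 410.8| = 6.0 Hz.

6.0 Hz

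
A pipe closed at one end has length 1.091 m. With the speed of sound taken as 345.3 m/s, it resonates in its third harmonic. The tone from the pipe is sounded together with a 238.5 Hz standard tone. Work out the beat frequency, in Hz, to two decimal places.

Closed pipe (odd harmonics): f_n = n·v/(4L) = 3·345.3/(4·1.091) = 237.3740 Hz.
f_beat = |237.3740 − 238.5| = 1.13 Hz.

1.13 Hz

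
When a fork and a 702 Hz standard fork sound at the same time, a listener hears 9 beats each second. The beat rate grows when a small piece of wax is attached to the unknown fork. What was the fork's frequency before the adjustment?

|f − 702| = 9, so the fork was at either 693 Hz or 711 Hz.
Loading a fork with wax lowers its frequency; the adjustment lowers the fork's frequency.
The beat rate rose, so the adjustment moved the fork further from 702 Hz — it was already below the reference.

693 Hz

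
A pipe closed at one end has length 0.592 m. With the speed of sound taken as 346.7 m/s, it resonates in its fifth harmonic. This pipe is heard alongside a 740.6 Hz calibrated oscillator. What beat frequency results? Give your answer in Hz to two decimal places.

8.55 Hz

Closed pipe (odd harmonics): f_n = n·v/(4L) = 5·346.7/(4·0.592) = 732.0524 Hz.
f_beat = |732.0524 − 740.6| = 8.55 Hz.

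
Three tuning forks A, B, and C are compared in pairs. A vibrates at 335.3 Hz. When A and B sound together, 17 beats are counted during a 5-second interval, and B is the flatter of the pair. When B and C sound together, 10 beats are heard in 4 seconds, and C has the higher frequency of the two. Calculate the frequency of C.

334.4 Hz

A–B: Beat frequency = 17/5 = 3.4 Hz.
B is below A, so f_B = 335.3 − 3.4 = 331.9 Hz.
B–C: Beat frequency = 10/4 = 2.5 Hz.
C is above B, so f_C = 331.9 + 2.5 = 334.4 Hz.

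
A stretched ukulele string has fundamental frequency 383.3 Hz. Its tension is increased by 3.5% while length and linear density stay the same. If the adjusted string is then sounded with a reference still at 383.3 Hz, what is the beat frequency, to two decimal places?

For a string, f ∝ √T, so the new frequency is 383.3·√1.035 = 389.9501 Hz.
f_beat = |389.9501 − 383.3| = 6.65 Hz.

6.65 Hz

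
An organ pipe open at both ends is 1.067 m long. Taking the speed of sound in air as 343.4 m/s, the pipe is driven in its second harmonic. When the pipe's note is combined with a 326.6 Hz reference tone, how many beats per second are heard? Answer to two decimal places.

Open pipe: f_n = n·v/(2L) = 2·343.4/(2·1.067) = 321.8369 Hz.
f_beat = |321.8369 − 326.6| = 4.76 Hz.

4.76 Hz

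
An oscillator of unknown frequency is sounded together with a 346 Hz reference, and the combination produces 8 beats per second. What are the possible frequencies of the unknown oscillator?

|f − 346| = 8, so f = 346 ± 8.

338 Hz or 354 Hz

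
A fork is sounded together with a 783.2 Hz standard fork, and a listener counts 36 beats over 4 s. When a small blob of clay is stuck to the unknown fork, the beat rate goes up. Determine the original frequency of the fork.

774.2 Hz

Beat frequency = 36/4 = 9 Hz.
|f − 783.2| = 9, so the fork was at either 774.2 Hz or 792.2 Hz.
Adding mass to a fork lowers its frequency; the adjustment lowers the fork's frequency.
The beat rate rose, so the adjustment moved the fork further from 783.2 Hz — it was already below the reference.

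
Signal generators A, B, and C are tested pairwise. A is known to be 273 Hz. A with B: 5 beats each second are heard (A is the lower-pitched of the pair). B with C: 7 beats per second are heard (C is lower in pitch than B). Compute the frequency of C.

B is above A, so f_B = 273 + 5 = 278 Hz.
C is below B, so f_C = 278 − 7 = 271 Hz.

271 Hz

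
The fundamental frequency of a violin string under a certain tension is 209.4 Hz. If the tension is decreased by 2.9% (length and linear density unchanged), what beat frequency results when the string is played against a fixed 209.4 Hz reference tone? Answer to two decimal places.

For a string, f ∝ √T, so the new frequency is 209.4·√0.971 = 206.3414 Hz.
f_beat = |206.3414 − 209.4| = 3.06 Hz.

3.06 Hz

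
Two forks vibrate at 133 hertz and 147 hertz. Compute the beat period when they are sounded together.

0.071 s

f_beat = |133 − 147| = 14 Hz.
Beat period T = 1 / f_beat = 1 / 14 s.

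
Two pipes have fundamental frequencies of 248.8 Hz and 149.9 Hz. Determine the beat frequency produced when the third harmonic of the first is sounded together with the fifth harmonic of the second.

3.1 Hz

Third harmonic of the first: 3·248.8 = 746.4 Hz.
Fifth harmonic of the second: 5·149.9 = 749.5 Hz.
f_beat = |746.4 − 749.5| = 3.1 Hz.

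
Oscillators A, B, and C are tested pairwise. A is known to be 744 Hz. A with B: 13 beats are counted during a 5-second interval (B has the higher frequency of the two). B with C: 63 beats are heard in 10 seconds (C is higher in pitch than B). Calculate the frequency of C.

A–B: Beat frequency = 13/5 = 2.6 Hz.
B is above A, so f_B = 744 + 2.6 = 746.6 Hz.
B–C: Beat frequency = 63/10 = 6.3 Hz.
C is above B, so f_C = 746.6 + 6.3 = 752.9 Hz.

752.9 Hz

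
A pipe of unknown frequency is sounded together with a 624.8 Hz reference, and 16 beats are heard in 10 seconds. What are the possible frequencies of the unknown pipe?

Beat frequency = 16/10 = 1.6 Hz.
|f − 624.8| = 1.6, so f = 624.8 ± 1.6.

623.2 Hz or 626.4 Hz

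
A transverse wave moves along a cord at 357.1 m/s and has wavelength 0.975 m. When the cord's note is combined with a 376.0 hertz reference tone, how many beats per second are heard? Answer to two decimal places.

9.74 Hz

Source frequency f = v/λ = 357.1/0.975 = 366.2564 Hz.
f_beat = |366.2564 − 376.0| = 9.74 Hz.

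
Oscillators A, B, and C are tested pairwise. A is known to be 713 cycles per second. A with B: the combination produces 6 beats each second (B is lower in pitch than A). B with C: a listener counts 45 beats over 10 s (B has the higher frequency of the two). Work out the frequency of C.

B is below A, so f_B = 713 − 6 = 707 Hz.
B–C: Beat frequency = 45/10 = 4.5 Hz.
C is below B, so f_C = 707 − 4.5 = 702.5 Hz.

702.5 Hz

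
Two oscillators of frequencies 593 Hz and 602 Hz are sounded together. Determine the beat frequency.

9 Hz

The beat frequency equals the magnitude of the frequency difference.
|593 − 602| = 9 Hz.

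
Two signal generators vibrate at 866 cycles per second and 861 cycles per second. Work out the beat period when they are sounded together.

0.200 s

f_beat = |866 − 861| = 5 Hz.
Beat period T = 1 / f_beat = 1 / 5 s.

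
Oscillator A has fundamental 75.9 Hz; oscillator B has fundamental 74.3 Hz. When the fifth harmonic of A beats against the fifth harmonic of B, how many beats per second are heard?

8.0 Hz

Fifth harmonic of the first: 5·75.9 = 379.5 Hz.
Fifth harmonic of the second: 5·74.3 = 371.5 Hz.
f_beat = |379.5 − 371.5| = 8.0 Hz.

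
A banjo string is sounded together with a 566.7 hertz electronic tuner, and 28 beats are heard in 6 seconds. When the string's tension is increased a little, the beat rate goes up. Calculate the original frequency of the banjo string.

571.3667 Hz

Beat frequency = 28/6 = 4.6667 Hz.
|f − 566.7| = 4.6667, so the banjo string was at either 562.0333 Hz or 571.3667 Hz.
Higher tension means higher frequency; the adjustment raises the banjo string's frequency.
The beat rate rose, so the adjustment moved the banjo string further from 566.7 Hz — it was already above the reference.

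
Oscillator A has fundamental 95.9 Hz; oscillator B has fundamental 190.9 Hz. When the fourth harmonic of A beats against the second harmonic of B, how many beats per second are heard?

Fourth harmonic of the first: 4·95.9 = 383.6 Hz.
Second harmonic of the second: 2·190.9 = 381.8 Hz.
f_beat = |383.6 − 381.8| = 1.8 Hz.

1.8 Hz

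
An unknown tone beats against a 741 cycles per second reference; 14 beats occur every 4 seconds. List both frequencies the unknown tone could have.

Beat frequency = 14/4 = 3.5 Hz.
|f − 741| = 3.5, so f = 741 ± 3.5.

737.5 Hz or 744.5 Hz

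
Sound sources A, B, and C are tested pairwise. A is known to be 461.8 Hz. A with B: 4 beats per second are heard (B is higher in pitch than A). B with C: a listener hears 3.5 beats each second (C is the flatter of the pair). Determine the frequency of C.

462.3 Hz

B is above A, so f_B = 461.8 + 4 = 465.8 Hz.
C is below B, so f_C = 465.8 − 3.5 = 462.3 Hz.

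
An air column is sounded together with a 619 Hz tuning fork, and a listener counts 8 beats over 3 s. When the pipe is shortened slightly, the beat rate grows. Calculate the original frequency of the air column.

Beat frequency = 8/3 = 2.6667 Hz.
|f − 619| = 2.6667, so the air column was at either 616.3333 Hz or 621.6667 Hz.
A shorter pipe has a higher fundamental; the adjustment raises the air column's frequency.
The beat rate rose, so the adjustment moved the air column further from 619 Hz — it was already above the reference.

621.6667 Hz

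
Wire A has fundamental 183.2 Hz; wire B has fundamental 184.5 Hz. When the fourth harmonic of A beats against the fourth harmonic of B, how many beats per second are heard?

5.2 Hz

Fourth harmonic of the first: 4·183.2 = 732.8 Hz.
Fourth harmonic of the second: 4·184.5 = 738.0 Hz.
f_beat = |732.8 − 738.0| = 5.2 Hz.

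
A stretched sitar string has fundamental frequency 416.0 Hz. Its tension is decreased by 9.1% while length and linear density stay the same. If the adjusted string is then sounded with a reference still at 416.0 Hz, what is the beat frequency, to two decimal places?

For a string, f ∝ √T, so the new frequency is 416.0·√0.909 = 396.6206 Hz.
f_beat = |396.6206 − 416.0| = 19.38 Hz.

19.38 Hz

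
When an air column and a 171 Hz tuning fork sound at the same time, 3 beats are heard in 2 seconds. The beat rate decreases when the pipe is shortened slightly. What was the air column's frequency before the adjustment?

169.5 Hz

Beat frequency = 3/2 = 1.5 Hz.
|f − 171| = 1.5, so the air column was at either 169.5 Hz or 172.5 Hz.
A shorter pipe has a higher fundamental; the adjustment raises the air column's frequency.
The beat rate fell, so the adjustment moved the air column toward 171 Hz — it must have started below the reference.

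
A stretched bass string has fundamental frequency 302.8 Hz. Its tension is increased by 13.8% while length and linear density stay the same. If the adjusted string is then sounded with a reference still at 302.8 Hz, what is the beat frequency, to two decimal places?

20.22 Hz

For a string, f ∝ √T, so the new frequency is 302.8·√1.138 = 323.0182 Hz.
f_beat = |323.0182 − 302.8| = 20.22 Hz.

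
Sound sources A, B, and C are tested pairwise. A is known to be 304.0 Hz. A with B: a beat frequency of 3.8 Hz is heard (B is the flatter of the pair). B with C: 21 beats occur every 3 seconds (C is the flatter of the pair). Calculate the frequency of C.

B is below A, so f_B = 304.0 − 3.8 = 300.2 Hz.
B–C: Beat frequency = 21/3 = 7 Hz.
C is below B, so f_C = 300.2 − 7 = 293.2 Hz.

293.2 Hz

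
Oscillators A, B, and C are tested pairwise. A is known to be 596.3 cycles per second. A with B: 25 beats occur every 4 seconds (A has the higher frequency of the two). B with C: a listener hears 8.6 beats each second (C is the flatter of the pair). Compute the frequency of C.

A–B: Beat frequency = 25/4 = 6.25 Hz.
B is below A, so f_B = 596.3 − 6.25 = 590.05 Hz.
C is below B, so f_C = 590.05 − 8.6 = 581.45 Hz.

581.45 Hz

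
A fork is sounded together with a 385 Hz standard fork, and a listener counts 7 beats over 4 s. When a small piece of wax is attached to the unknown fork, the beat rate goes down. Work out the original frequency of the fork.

Beat frequency = 7/4 = 1.75 Hz.
|f − 385| = 1.75, so the fork was at either 383.25 Hz or 386.75 Hz.
Loading a fork with wax lowers its frequency; the adjustment lowers the fork's frequency.
The beat rate fell, so the adjustment moved the fork toward 385 Hz — it must have started above the reference.

386.75 Hz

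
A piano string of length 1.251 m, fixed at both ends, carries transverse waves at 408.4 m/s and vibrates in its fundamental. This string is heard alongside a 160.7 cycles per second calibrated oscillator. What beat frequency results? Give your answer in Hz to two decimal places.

For a string fixed at both ends, f_n = n·v/(2L) = 1·408.4/(2·1.251) = 163.2294 Hz.
f_beat = |163.2294 − 160.7| = 2.53 Hz.

2.53 Hz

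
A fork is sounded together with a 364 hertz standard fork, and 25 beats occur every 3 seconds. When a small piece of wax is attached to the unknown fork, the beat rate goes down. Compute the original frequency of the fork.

372.3333 Hz

Beat frequency = 25/3 = 8.3333 Hz.
|f − 364| = 8.3333, so the fork was at either 355.6667 Hz or 372.3333 Hz.
Loading a fork with wax lowers its frequency; the adjustment lowers the fork's frequency.
The beat rate fell, so the adjustment moved the fork toward 364 Hz — it must have started above the reference.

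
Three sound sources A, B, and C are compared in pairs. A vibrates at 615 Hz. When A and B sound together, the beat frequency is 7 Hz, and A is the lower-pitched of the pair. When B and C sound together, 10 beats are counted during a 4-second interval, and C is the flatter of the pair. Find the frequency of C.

619.5 Hz

B is above A, so f_B = 615 + 7 = 622 Hz.
B–C: Beat frequency = 10/4 = 2.5 Hz.
C is below B, so f_C = 622 − 2.5 = 619.5 Hz.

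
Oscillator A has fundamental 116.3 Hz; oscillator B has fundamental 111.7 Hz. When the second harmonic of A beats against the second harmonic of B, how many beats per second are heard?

9.2 Hz

Second harmonic of the first: 2·116.3 = 232.6 Hz.
Second harmonic of the second: 2·111.7 = 223.4 Hz.
f_beat = |232.6 − 223.4| = 9.2 Hz.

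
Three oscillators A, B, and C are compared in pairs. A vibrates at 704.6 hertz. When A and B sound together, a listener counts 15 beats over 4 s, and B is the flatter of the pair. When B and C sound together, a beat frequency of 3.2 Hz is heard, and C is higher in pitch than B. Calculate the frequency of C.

704.05 Hz

A–B: Beat frequency = 15/4 = 3.75 Hz.
B is below A, so f_B = 704.6 − 3.75 = 700.85 Hz.
C is above B, so f_C = 700.85 + 3.2 = 704.05 Hz.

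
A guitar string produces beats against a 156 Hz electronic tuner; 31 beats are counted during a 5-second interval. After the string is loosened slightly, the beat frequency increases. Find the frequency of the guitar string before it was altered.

Beat frequency = 31/5 = 6.2 Hz.
|f − 156| = 6.2, so the guitar string was at either 149.8 Hz or 162.2 Hz.
Reducing tension lowers a string's frequency; the adjustment lowers the guitar string's frequency.
The beat rate rose, so the adjustment moved the guitar string further from 156 Hz — it was already below the reference.

149.8 Hz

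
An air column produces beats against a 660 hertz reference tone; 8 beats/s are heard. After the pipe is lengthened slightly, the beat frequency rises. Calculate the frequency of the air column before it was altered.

|f − 660| = 8, so the air column was at either 652 Hz or 668 Hz.
A longer pipe has a lower fundamental; the adjustment lowers the air column's frequency.
The beat rate rose, so the adjustment moved the air column further from 660 Hz — it was already below the reference.

652 Hz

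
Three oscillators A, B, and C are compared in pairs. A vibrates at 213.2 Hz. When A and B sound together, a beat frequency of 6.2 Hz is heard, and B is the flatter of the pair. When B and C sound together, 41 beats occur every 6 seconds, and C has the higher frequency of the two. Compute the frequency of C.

B is below A, so f_B = 213.2 − 6.2 = 207 Hz.
B–C: Beat frequency = 41/6 = 6.8333 Hz.
C is above B, so f_C = 207 + 6.8333 = 213.8333 Hz.

213.8333 Hz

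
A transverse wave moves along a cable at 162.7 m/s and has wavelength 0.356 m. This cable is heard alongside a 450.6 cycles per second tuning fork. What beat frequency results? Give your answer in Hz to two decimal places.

6.42 Hz

Source frequency f = v/λ = 162.7/0.356 = 457.0225 Hz.
f_beat = |457.0225 − 450.6| = 6.42 Hz.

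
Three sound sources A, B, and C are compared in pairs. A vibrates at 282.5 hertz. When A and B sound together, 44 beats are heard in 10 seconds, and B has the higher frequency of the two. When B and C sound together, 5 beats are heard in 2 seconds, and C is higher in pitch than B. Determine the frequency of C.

289.4 Hz

A–B: Beat frequency = 44/10 = 4.4 Hz.
B is above A, so f_B = 282.5 + 4.4 = 286.9 Hz.
B–C: Beat frequency = 5/2 = 2.5 Hz.
C is above B, so f_C = 286.9 + 2.5 = 289.4 Hz.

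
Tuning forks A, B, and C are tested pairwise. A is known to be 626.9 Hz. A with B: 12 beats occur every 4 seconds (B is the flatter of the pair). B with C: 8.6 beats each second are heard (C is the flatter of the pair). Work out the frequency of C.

615.3 Hz

A–B: Beat frequency = 12/4 = 3 Hz.
B is below A, so f_B = 626.9 − 3 = 623.9 Hz.
C is below B, so f_C = 623.9 − 8.6 = 615.3 Hz.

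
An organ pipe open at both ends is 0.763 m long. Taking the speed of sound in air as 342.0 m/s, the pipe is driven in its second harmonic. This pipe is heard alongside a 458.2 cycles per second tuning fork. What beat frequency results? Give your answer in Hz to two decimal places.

Open pipe: f_n = n·v/(2L) = 2·342.0/(2·0.763) = 448.2307 Hz.
f_beat = |448.2307 − 458.2| = 9.97 Hz.

9.97 Hz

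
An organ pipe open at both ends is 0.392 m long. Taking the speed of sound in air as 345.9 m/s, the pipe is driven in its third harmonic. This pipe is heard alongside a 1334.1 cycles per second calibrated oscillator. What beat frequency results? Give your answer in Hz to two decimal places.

10.50 Hz

Open pipe: f_n = n·v/(2L) = 3·345.9/(2·0.392) = 1323.5969 Hz.
f_beat = |1323.5969 − 1334.1| = 10.50 Hz.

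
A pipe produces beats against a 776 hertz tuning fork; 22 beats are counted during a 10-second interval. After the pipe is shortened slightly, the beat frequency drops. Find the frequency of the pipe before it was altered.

Beat frequency = 22/10 = 2.2 Hz.
|f − 776| = 2.2, so the pipe was at either 773.8 Hz or 778.2 Hz.
A shorter pipe has a higher fundamental; the adjustment raises the pipe's frequency.
The beat rate fell, so the adjustment moved the pipe toward 776 Hz — it must have started below the reference.

773.8 Hz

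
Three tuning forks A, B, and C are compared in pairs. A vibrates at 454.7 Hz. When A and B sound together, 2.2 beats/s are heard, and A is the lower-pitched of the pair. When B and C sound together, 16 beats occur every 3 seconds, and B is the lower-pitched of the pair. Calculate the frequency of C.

462.2333 Hz

B is above A, so f_B = 454.7 + 2.2 = 456.9 Hz.
B–C: Beat frequency = 16/3 = 5.3333 Hz.
C is above B, so f_C = 456.9 + 5.3333 = 462.2333 Hz.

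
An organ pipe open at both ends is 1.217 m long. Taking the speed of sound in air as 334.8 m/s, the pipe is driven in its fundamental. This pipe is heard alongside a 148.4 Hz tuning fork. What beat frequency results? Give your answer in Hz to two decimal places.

Open pipe: f_n = n·v/(2L) = 1·334.8/(2·1.217) = 137.5514 Hz.
f_beat = |137.5514 − 148.4| = 10.85 Hz.

10.85 Hz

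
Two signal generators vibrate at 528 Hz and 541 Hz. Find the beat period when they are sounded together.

f_beat = |528 − 541| = 13 Hz.
Beat period T = 1 / f_beat = 1 / 13 s.

0.077 s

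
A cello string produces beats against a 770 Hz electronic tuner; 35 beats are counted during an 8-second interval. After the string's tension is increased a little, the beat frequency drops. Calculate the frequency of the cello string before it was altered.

Beat frequency = 35/8 = 4.375 Hz.
|f − 770| = 4.375, so the cello string was at either 765.625 Hz or 774.375 Hz.
Higher tension means higher frequency; the adjustment raises the cello string's frequency.
The beat rate fell, so the adjustment moved the cello string toward 770 Hz — it must have started below the reference.

765.625 Hz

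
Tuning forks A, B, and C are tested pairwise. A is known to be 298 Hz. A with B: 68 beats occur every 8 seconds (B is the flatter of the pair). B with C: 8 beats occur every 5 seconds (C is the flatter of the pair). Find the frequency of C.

287.9 Hz

A–B: Beat frequency = 68/8 = 8.5 Hz.
B is below A, so f_B = 298 − 8.5 = 289.5 Hz.
B–C: Beat frequency = 8/5 = 1.6 Hz.
C is below B, so f_C = 289.5 − 1.6 = 287.9 Hz.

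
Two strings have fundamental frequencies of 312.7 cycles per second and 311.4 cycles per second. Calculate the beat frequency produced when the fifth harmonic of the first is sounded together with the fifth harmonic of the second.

Fifth harmonic of the first: 5·312.7 = 1563.5 Hz.
Fifth harmonic of the second: 5·311.4 = 1557.0 Hz.
f_beat = |1563.5 − 1557.0| = 6.5 Hz.

6.5 Hz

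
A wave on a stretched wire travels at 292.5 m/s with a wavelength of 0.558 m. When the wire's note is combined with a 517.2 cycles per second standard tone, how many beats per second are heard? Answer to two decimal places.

Source frequency f = v/λ = 292.5/0.558 = 524.1935 Hz.
f_beat = |524.1935 − 517.2| = 6.99 Hz.

6.99 Hz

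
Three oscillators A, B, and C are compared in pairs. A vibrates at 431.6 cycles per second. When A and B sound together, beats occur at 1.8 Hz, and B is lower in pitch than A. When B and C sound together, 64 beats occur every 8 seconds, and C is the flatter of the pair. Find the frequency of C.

B is below A, so f_B = 431.6 − 1.8 = 429.8 Hz.
B–C: Beat frequency = 64/8 = 8 Hz.
C is below B, so f_C = 429.8 − 8 = 421.8 Hz.

421.8 Hz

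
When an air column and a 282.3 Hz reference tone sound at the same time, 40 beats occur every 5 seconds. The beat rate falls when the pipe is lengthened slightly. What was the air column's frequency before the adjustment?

290.3 Hz

Beat frequency = 40/5 = 8 Hz.
|f − 282.3| = 8, so the air column was at either 274.3 Hz or 290.3 Hz.
A longer pipe has a lower fundamental; the adjustment lowers the air column's frequency.
The beat rate fell, so the adjustment moved the air column toward 282.3 Hz — it must have started above the reference.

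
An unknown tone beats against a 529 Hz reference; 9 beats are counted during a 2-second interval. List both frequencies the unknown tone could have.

Beat frequency = 9/2 = 4.5 Hz.
|f − 529| = 4.5, so f = 529 ± 4.5.

524.5 Hz or 533.5 Hz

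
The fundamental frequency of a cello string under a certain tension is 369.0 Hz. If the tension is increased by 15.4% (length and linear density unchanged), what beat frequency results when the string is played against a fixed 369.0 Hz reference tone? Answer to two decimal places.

27.40 Hz

For a string, f ∝ √T, so the new frequency is 369.0·√1.154 = 396.3960 Hz.
f_beat = |396.3960 − 369.0| = 27.40 Hz.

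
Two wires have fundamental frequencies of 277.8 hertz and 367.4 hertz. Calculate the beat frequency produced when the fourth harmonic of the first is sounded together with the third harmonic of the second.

9.0 Hz

Fourth harmonic of the first: 4·277.8 = 1111.2 Hz.
Third harmonic of the second: 3·367.4 = 1102.2 Hz.
f_beat = |1111.2 − 1102.2| = 9.0 Hz.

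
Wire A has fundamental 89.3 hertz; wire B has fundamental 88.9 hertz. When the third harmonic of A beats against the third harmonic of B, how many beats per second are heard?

1.2 Hz

Third harmonic of the first: 3·89.3 = 267.9 Hz.
Third harmonic of the second: 3·88.9 = 266.7 Hz.
f_beat = |267.9 − 266.7| = 1.2 Hz.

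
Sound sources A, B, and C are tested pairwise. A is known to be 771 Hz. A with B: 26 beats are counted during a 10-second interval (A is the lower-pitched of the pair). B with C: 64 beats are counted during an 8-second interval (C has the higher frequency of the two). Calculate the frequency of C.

A–B: Beat frequency = 26/10 = 2.6 Hz.
B is above A, so f_B = 771 + 2.6 = 773.6 Hz.
B–C: Beat frequency = 64/8 = 8 Hz.
C is above B, so f_C = 773.6 + 8 = 781.6 Hz.

781.6 Hz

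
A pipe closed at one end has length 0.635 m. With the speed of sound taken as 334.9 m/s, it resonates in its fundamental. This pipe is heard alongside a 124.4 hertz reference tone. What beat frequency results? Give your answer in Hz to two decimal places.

7.45 Hz

Closed pipe (odd harmonics): f_n = n·v/(4L) = 1·334.9/(4·0.635) = 131.8504 Hz.
f_beat = |131.8504 − 124.4| = 7.45 Hz.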